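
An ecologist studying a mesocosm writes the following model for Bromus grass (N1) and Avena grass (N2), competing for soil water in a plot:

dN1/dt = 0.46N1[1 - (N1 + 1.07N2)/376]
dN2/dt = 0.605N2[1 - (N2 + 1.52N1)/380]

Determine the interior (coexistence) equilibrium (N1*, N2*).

N1* ≈ 48.9, N2* ≈ 306

Setting both brackets to zero gives the nullclines N1 + 1.07N2 = 376 and 1.52N1 + N2 = 380.
Substituting N2 = 380 - 1.52N1 into the first: N1(1 - 1.07·1.52) = 376 - 1.07·380.
So N1* = -30.6/-0.626 = 48.9, and then N2* = 380 - 1.52·48.9 = 306.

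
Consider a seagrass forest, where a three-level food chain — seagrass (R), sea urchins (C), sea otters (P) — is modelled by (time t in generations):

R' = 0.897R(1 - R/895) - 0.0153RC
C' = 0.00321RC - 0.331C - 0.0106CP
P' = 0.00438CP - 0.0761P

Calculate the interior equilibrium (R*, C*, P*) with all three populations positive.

From dP/dt = 0: 0.00438C* = 0.0761, so C* = 17.4.
From dR/dt = 0: 0.897(1 - R*/895) = 0.0153·17.4, giving R* = 895·(1 - 0.296) = 630.
From dC/dt = 0: 0.00321·630 - 0.331 = 0.0106P*, so P* = 1.69/0.0106 = 159.

R* ≈ 630, C* ≈ 17.4, P* ≈ 159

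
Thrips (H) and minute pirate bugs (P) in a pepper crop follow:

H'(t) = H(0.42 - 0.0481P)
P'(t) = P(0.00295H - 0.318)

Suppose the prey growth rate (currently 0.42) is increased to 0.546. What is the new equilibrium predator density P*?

P* ≈ 11.4

At the interior fixed point, setting dH/dt = 0 with H > 0 fixes P* = (prey growth rate)/(HP coefficient) — independent of the other coefficients.
With the change, P* = 0.546/0.0481 = 11.4; it rises from 8.73.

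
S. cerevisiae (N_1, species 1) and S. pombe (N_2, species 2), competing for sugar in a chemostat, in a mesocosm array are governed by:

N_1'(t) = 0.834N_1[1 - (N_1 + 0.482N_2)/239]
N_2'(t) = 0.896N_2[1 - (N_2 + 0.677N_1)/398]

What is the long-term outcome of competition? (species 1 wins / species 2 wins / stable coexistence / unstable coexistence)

stable coexistence

Compare the nullcline intercepts: K1/α12 = 239/0.482 = 496 > K2 = 398; K2/α21 = 398/0.677 = 588 > K1 = 239.
Since both inequalities hold, each species can invade when rare, so the interior equilibrium is stable.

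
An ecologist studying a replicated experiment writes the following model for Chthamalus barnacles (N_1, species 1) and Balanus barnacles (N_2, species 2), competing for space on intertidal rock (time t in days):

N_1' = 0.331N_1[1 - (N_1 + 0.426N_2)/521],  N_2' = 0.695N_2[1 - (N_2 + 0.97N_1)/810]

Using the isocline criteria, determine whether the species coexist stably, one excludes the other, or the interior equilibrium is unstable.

stable coexistence

Compare the nullcline intercepts: K1/α12 = 521/0.426 = 1220 > K2 = 810; K2/α21 = 810/0.97 = 835 > K1 = 521.
Since both inequalities hold, each species can invade when rare, so the interior equilibrium is stable.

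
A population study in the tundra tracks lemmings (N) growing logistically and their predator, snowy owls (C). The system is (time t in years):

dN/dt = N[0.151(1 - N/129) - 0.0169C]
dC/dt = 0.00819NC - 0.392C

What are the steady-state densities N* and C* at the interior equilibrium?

From dC/dt = 0 with C > 0: 0.00819N* = 0.392, so N* = 47.9.
Substitute into dN/dt = 0: 0.151(1 - 47.9/129) = 0.0169C*.
The bracket is 0.629, giving C* = 0.095/0.0169 = 5.62.

N* ≈ 47.9, C* ≈ 5.62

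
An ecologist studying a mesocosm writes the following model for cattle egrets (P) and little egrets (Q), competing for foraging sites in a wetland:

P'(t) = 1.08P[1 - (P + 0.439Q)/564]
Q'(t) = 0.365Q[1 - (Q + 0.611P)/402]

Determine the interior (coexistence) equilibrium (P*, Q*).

Setting both brackets to zero gives the nullclines P + 0.439Q = 564 and 0.611P + Q = 402.
Substituting Q = 402 - 0.611P into the first: P(1 - 0.439·0.611) = 564 - 0.439·402.
So P* = 388/0.732 = 530, and then Q* = 402 - 0.611·530 = 78.4.

P* ≈ 530, Q* ≈ 78.4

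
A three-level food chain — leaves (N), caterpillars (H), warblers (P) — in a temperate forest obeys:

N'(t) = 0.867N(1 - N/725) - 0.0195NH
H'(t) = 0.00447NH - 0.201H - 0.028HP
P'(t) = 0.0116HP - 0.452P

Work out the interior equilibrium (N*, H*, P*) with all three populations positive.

N* ≈ 89.6, H* ≈ 39, P* ≈ 7.13

From dP/dt = 0: 0.0116H* = 0.452, so H* = 39.
From dN/dt = 0: 0.867(1 - N*/725) = 0.0195·39, giving N* = 725·(1 - 0.876) = 89.6.
From dH/dt = 0: 0.00447·89.6 - 0.201 = 0.028P*, so P* = 0.2/0.028 = 7.13.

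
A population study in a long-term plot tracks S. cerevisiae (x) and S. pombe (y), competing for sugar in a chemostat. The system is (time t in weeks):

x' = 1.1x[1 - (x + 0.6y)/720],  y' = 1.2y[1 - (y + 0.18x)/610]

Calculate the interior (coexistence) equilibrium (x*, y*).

Setting both brackets to zero gives the nullclines x + 0.6y = 720 and 0.18x + y = 610.
Substituting y = 610 - 0.18x into the first: x(1 - 0.6·0.18) = 720 - 0.6·610.
So x* = 354/0.892 = 397, and then y* = 610 - 0.18·397 = 539.

x* ≈ 397, y* ≈ 539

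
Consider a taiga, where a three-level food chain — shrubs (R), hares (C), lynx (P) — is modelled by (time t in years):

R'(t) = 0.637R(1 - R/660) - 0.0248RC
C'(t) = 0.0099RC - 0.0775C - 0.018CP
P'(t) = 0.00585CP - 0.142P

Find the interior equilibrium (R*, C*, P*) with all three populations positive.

R* ≈ 36.3, C* ≈ 24.3, P* ≈ 15.6

From dP/dt = 0: 0.00585C* = 0.142, so C* = 24.3.
From dR/dt = 0: 0.637(1 - R*/660) = 0.0248·24.3, giving R* = 660·(1 - 0.945) = 36.3.
From dC/dt = 0: 0.0099·36.3 - 0.0775 = 0.018P*, so P* = 0.282/0.018 = 15.6.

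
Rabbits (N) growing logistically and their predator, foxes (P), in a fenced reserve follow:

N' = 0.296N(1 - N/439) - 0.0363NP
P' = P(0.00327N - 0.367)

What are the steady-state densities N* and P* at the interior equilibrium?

N* ≈ 112, P* ≈ 6.07

From dP/dt = 0 with P > 0: 0.00327N* = 0.367, so N* = 112.
Substitute into dN/dt = 0: 0.296(1 - 112/439) = 0.0363P*.
The bracket is 0.744, giving P* = 0.22/0.0363 = 6.07.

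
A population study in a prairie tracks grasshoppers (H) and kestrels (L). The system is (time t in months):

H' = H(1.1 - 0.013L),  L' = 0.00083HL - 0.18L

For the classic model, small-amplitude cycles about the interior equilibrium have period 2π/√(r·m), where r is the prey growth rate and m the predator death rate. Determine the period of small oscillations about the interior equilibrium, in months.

T ≈ 14.1 months

Here r = 1.1 and m = 0.18, so r·m = 0.198.
ω = √0.198 = 0.445 per month, hence T = 2π/ω ≈ 14.1 months.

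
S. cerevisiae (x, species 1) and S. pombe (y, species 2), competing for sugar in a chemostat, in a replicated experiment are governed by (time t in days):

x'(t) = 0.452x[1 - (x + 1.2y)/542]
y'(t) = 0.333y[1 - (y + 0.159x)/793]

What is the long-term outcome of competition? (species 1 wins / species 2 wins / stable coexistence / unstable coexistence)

Compare the nullcline intercepts: K1/α12 = 542/1.2 = 452 < K2 = 793; K2/α21 = 793/0.159 = 4990 > K1 = 542.
Since the inequalities point opposite ways, species 2 can invade but species 1 cannot.

species 2 excludes species 1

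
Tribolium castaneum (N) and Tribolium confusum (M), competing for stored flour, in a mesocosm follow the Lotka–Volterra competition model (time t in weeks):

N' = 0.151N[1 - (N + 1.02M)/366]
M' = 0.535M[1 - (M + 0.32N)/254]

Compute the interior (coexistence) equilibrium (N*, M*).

N* ≈ 159, M* ≈ 203

Setting both brackets to zero gives the nullclines N + 1.02M = 366 and 0.32N + M = 254.
Substituting M = 254 - 0.32N into the first: N(1 - 1.02·0.32) = 366 - 1.02·254.
So N* = 107/0.674 = 159, and then M* = 254 - 0.32·159 = 203.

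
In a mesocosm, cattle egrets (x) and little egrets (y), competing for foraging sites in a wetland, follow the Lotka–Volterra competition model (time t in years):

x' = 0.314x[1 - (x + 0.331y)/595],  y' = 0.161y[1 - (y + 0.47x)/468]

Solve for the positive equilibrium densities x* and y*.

Setting both brackets to zero gives the nullclines x + 0.331y = 595 and 0.47x + y = 468.
Substituting y = 468 - 0.47x into the first: x(1 - 0.331·0.47) = 595 - 0.331·468.
So x* = 440/0.844 = 521, and then y* = 468 - 0.47·521 = 223.

x* ≈ 521, y* ≈ 223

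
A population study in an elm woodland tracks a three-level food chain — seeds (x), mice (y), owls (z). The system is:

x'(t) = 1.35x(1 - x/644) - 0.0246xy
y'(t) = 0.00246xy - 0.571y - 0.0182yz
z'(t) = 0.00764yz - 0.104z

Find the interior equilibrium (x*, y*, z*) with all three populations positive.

From dz/dt = 0: 0.00764y* = 0.104, so y* = 13.6.
From dx/dt = 0: 1.35(1 - x*/644) = 0.0246·13.6, giving x* = 644·(1 - 0.248) = 484.
From dy/dt = 0: 0.00246·484 - 0.571 = 0.0182z*, so z* = 0.62/0.0182 = 34.1.

x* ≈ 484, y* ≈ 13.6, z* ≈ 34.1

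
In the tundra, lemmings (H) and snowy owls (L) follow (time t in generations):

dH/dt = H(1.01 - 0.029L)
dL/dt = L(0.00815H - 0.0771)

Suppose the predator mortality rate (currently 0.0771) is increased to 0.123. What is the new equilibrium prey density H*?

At the interior fixed point, setting dL/dt = 0 with L > 0 fixes H* = (predator death rate)/(HL coefficient) — independent of the other coefficients.
With the change, H* = 0.123/0.00815 = 15.1; it rises from 9.46.

H* ≈ 15.1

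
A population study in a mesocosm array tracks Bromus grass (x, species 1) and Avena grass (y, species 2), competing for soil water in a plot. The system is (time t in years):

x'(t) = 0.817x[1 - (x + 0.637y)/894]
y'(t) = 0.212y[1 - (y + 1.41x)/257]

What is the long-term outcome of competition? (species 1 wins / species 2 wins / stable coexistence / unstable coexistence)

Compare the nullcline intercepts: K1/α12 = 894/0.637 = 1400 > K2 = 257; K2/α21 = 257/1.41 = 182 < K1 = 894.
Since the inequalities point opposite ways, species 1 can invade but species 2 cannot.

species 1 excludes species 2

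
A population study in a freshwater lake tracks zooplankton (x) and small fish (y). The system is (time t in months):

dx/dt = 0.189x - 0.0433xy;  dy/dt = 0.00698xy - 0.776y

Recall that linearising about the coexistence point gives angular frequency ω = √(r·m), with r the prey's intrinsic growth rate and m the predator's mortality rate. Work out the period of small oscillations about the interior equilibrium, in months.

Here r = 0.189 and m = 0.776, so r·m = 0.147.
ω = √0.147 = 0.383 per month, hence T = 2π/ω ≈ 16.4 months.

T ≈ 16.4 months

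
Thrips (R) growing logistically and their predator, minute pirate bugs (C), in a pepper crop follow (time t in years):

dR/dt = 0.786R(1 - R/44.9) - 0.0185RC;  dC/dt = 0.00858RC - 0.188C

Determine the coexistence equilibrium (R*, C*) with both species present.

R* ≈ 21.9, C* ≈ 21.8

From dC/dt = 0 with C > 0: 0.00858R* = 0.188, so R* = 21.9.
Substitute into dR/dt = 0: 0.786(1 - 21.9/44.9) = 0.0185C*.
The bracket is 0.512, giving C* = 0.402/0.0185 = 21.8.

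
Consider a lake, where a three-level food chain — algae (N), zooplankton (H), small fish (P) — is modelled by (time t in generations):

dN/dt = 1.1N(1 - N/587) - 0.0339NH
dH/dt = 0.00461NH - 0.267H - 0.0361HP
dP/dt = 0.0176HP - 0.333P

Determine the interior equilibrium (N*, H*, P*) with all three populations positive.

N* ≈ 245, H* ≈ 18.9, P* ≈ 23.9

From dP/dt = 0: 0.0176H* = 0.333, so H* = 18.9.
From dN/dt = 0: 1.1(1 - N*/587) = 0.0339·18.9, giving N* = 587·(1 - 0.583) = 245.
From dH/dt = 0: 0.00461·245 - 0.267 = 0.0361P*, so P* = 0.861/0.0361 = 23.9.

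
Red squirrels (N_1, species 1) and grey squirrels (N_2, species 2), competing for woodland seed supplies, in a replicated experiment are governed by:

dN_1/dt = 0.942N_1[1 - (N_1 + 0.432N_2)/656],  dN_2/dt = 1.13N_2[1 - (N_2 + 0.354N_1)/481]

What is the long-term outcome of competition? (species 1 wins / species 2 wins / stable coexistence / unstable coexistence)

stable coexistence

Compare the nullcline intercepts: K1/α12 = 656/0.432 = 1520 > K2 = 481; K2/α21 = 481/0.354 = 1360 > K1 = 656.
Since both inequalities hold, each species can invade when rare, so the interior equilibrium is stable.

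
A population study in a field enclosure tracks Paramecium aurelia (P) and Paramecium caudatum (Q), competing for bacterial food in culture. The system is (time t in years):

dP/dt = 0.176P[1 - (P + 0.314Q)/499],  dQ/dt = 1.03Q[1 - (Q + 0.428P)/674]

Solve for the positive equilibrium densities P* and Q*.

P* ≈ 332, Q* ≈ 532

Setting both brackets to zero gives the nullclines P + 0.314Q = 499 and 0.428P + Q = 674.
Substituting Q = 674 - 0.428P into the first: P(1 - 0.314·0.428) = 499 - 0.314·674.
So P* = 287/0.866 = 332, and then Q* = 674 - 0.428·332 = 532.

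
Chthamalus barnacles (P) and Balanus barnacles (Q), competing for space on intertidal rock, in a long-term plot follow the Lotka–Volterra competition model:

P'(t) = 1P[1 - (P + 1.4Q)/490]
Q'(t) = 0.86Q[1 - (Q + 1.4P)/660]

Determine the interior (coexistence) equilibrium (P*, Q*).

Setting both brackets to zero gives the nullclines P + 1.4Q = 490 and 1.4P + Q = 660.
Substituting Q = 660 - 1.4P into the first: P(1 - 1.4·1.4) = 490 - 1.4·660.
So P* = -434/-0.96 = 452, and then Q* = 660 - 1.4·452 = 27.1.

P* ≈ 452, Q* ≈ 27.1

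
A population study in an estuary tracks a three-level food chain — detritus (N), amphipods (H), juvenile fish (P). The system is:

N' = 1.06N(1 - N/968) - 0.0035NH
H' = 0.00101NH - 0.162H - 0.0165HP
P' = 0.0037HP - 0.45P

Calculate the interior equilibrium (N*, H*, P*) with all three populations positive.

N* ≈ 579, H* ≈ 122, P* ≈ 25.6

From dP/dt = 0: 0.0037H* = 0.45, so H* = 122.
From dN/dt = 0: 1.06(1 - N*/968) = 0.0035·122, giving N* = 968·(1 - 0.402) = 579.
From dH/dt = 0: 0.00101·579 - 0.162 = 0.0165P*, so P* = 0.423/0.0165 = 25.6.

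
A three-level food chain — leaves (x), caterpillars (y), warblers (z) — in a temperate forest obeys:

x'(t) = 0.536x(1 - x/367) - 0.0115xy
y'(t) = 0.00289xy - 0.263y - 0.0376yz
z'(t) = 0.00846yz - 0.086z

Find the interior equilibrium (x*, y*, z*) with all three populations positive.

x* ≈ 287, y* ≈ 10.2, z* ≈ 15.1

From dz/dt = 0: 0.00846y* = 0.086, so y* = 10.2.
From dx/dt = 0: 0.536(1 - x*/367) = 0.0115·10.2, giving x* = 367·(1 - 0.218) = 287.
From dy/dt = 0: 0.00289·287 - 0.263 = 0.0376z*, so z* = 0.566/0.0376 = 15.1.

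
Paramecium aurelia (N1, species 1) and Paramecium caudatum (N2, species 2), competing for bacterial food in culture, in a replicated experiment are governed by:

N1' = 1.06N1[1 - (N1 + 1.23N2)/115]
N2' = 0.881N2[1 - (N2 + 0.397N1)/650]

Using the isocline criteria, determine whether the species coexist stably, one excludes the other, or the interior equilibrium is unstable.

species 2 excludes species 1

Compare the nullcline intercepts: K1/α12 = 115/1.23 = 93.5 < K2 = 650; K2/α21 = 650/0.397 = 1640 > K1 = 115.
Since the inequalities point opposite ways, species 2 can invade but species 1 cannot.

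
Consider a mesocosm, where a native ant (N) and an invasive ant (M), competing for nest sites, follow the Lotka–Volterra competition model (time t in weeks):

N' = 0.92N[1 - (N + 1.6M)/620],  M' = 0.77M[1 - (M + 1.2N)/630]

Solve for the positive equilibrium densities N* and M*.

Setting both brackets to zero gives the nullclines N + 1.6M = 620 and 1.2N + M = 630.
Substituting M = 630 - 1.2N into the first: N(1 - 1.6·1.2) = 620 - 1.6·630.
So N* = -388/-0.92 = 422, and then M* = 630 - 1.2·422 = 124.

N* ≈ 422, M* ≈ 124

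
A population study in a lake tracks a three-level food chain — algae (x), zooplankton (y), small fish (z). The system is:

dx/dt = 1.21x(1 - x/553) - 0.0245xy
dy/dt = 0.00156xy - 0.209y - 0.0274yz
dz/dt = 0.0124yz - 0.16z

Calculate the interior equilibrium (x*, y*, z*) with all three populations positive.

From dz/dt = 0: 0.0124y* = 0.16, so y* = 12.9.
From dx/dt = 0: 1.21(1 - x*/553) = 0.0245·12.9, giving x* = 553·(1 - 0.261) = 409.
From dy/dt = 0: 0.00156·409 - 0.209 = 0.0274z*, so z* = 0.428/0.0274 = 15.6.

x* ≈ 409, y* ≈ 12.9, z* ≈ 15.6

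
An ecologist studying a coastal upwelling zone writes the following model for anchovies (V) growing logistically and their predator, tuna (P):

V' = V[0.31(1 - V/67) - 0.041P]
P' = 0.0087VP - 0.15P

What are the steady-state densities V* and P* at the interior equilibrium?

From dP/dt = 0 with P > 0: 0.0087V* = 0.15, so V* = 17.2.
Substitute into dV/dt = 0: 0.31(1 - 17.2/67) = 0.041P*.
The bracket is 0.743, giving P* = 0.23/0.041 = 5.62.

V* ≈ 17.2, P* ≈ 5.62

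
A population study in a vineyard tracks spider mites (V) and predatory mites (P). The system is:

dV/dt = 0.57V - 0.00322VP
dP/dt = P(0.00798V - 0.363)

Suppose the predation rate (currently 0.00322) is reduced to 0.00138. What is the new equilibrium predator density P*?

P* ≈ 413

At the interior fixed point, setting dV/dt = 0 with V > 0 fixes P* = (prey growth rate)/(VP coefficient) — independent of the other coefficients.
With the change, P* = 0.57/0.00138 = 413; it rises from 177.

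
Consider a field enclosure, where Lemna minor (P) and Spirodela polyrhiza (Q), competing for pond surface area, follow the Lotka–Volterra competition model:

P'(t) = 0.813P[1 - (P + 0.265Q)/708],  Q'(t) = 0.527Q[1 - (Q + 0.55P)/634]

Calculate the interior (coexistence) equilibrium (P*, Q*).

P* ≈ 632, Q* ≈ 286

Setting both brackets to zero gives the nullclines P + 0.265Q = 708 and 0.55P + Q = 634.
Substituting Q = 634 - 0.55P into the first: P(1 - 0.265·0.55) = 708 - 0.265·634.
So P* = 540/0.854 = 632, and then Q* = 634 - 0.55·632 = 286.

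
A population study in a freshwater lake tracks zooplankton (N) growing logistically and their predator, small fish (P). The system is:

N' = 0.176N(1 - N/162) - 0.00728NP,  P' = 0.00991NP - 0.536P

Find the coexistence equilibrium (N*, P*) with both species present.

From dP/dt = 0 with P > 0: 0.00991N* = 0.536, so N* = 54.1.
Substitute into dN/dt = 0: 0.176(1 - 54.1/162) = 0.00728P*.
The bracket is 0.666, giving P* = 0.117/0.00728 = 16.1.

N* ≈ 54.1, P* ≈ 16.1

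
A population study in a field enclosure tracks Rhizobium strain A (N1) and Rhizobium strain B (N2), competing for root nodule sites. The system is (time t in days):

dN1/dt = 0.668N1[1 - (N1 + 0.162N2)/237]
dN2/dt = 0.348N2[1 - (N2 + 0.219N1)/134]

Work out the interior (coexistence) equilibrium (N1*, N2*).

Setting both brackets to zero gives the nullclines N1 + 0.162N2 = 237 and 0.219N1 + N2 = 134.
Substituting N2 = 134 - 0.219N1 into the first: N1(1 - 0.162·0.219) = 237 - 0.162·134.
So N1* = 215/0.965 = 223, and then N2* = 134 - 0.219·223 = 85.1.

N1* ≈ 223, N2* ≈ 85.1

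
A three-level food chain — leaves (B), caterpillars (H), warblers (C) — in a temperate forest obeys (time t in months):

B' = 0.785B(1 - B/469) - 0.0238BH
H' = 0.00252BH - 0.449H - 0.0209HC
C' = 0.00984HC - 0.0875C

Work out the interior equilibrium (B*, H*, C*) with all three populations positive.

From dC/dt = 0: 0.00984H* = 0.0875, so H* = 8.89.
From dB/dt = 0: 0.785(1 - B*/469) = 0.0238·8.89, giving B* = 469·(1 - 0.27) = 343.
From dH/dt = 0: 0.00252·343 - 0.449 = 0.0209C*, so C* = 0.414/0.0209 = 19.8.

B* ≈ 343, H* ≈ 8.89, C* ≈ 19.8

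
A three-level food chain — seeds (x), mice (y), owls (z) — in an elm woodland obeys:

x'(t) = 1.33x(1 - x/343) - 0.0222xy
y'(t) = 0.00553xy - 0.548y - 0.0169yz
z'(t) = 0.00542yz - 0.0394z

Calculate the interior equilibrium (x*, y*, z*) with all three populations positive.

x* ≈ 301, y* ≈ 7.27, z* ≈ 66.2

From dz/dt = 0: 0.00542y* = 0.0394, so y* = 7.27.
From dx/dt = 0: 1.33(1 - x*/343) = 0.0222·7.27, giving x* = 343·(1 - 0.121) = 301.
From dy/dt = 0: 0.00553·301 - 0.548 = 0.0169z*, so z* = 1.12/0.0169 = 66.2.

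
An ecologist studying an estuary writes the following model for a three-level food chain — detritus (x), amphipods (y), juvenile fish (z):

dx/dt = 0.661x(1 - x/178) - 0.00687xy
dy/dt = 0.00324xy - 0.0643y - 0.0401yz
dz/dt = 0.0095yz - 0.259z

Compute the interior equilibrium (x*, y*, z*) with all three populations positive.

x* ≈ 128, y* ≈ 27.3, z* ≈ 8.7

From dz/dt = 0: 0.0095y* = 0.259, so y* = 27.3.
From dx/dt = 0: 0.661(1 - x*/178) = 0.00687·27.3, giving x* = 178·(1 - 0.283) = 128.
From dy/dt = 0: 0.00324·128 - 0.0643 = 0.0401z*, so z* = 0.349/0.0401 = 8.7.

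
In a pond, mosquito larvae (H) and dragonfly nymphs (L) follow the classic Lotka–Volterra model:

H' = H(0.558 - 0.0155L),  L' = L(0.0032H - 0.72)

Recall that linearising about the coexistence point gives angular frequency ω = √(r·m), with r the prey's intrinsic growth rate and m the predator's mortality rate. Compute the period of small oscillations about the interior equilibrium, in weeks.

T ≈ 9.91 weeks

Here r = 0.558 and m = 0.72, so r·m = 0.402.
ω = √0.402 = 0.634 per week, hence T = 2π/ω ≈ 9.91 weeks.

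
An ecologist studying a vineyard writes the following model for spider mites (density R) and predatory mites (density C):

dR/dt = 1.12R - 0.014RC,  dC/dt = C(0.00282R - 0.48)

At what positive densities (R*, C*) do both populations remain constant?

Set dC/dt = 0 with C > 0: 0.00282R - 0.48 = 0, so R* = 0.48/0.00282 = 170.
Set dR/dt = 0 with R > 0: 1.12 - 0.014C = 0, so C* = 1.12/0.014 = 80.

R* ≈ 170, C* ≈ 80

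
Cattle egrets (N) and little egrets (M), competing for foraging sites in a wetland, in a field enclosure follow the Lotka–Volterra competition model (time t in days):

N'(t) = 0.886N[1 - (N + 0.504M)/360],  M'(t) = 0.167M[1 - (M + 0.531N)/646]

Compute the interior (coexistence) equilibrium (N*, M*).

N* ≈ 47, M* ≈ 621

Setting both brackets to zero gives the nullclines N + 0.504M = 360 and 0.531N + M = 646.
Substituting M = 646 - 0.531N into the first: N(1 - 0.504·0.531) = 360 - 0.504·646.
So N* = 34.4/0.732 = 47, and then M* = 646 - 0.531·47 = 621.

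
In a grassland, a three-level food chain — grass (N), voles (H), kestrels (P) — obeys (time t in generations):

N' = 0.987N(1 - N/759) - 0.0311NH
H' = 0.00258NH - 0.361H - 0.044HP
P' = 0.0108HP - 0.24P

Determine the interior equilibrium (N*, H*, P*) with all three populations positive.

From dP/dt = 0: 0.0108H* = 0.24, so H* = 22.2.
From dN/dt = 0: 0.987(1 - N*/759) = 0.0311·22.2, giving N* = 759·(1 - 0.7) = 228.
From dH/dt = 0: 0.00258·228 - 0.361 = 0.044P*, so P* = 0.226/0.044 = 5.14.

N* ≈ 228, H* ≈ 22.2, P* ≈ 5.14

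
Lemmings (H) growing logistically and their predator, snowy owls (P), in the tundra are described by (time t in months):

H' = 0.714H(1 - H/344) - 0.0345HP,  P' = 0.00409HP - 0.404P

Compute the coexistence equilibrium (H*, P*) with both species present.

From dP/dt = 0 with P > 0: 0.00409H* = 0.404, so H* = 98.8.
Substitute into dH/dt = 0: 0.714(1 - 98.8/344) = 0.0345P*.
The bracket is 0.713, giving P* = 0.509/0.0345 = 14.8.

H* ≈ 98.8, P* ≈ 14.8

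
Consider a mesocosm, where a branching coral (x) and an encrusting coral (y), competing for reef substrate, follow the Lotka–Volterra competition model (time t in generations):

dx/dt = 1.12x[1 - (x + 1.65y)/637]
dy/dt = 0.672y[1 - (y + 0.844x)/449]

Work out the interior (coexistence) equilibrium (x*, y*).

Setting both brackets to zero gives the nullclines x + 1.65y = 637 and 0.844x + y = 449.
Substituting y = 449 - 0.844x into the first: x(1 - 1.65·0.844) = 637 - 1.65·449.
So x* = -104/-0.393 = 265, and then y* = 449 - 0.844·265 = 226.

x* ≈ 265, y* ≈ 226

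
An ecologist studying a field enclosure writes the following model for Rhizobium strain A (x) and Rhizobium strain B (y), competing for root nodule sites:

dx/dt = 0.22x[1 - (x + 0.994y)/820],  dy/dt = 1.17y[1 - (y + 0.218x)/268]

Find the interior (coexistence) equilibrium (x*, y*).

Setting both brackets to zero gives the nullclines x + 0.994y = 820 and 0.218x + y = 268.
Substituting y = 268 - 0.218x into the first: x(1 - 0.994·0.218) = 820 - 0.994·268.
So x* = 554/0.783 = 707, and then y* = 268 - 0.218·707 = 114.

x* ≈ 707, y* ≈ 114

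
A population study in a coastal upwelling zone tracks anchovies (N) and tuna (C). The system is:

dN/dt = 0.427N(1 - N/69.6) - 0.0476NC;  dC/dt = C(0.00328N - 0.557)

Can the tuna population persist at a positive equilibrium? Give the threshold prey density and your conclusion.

Threshold N = 170; K < 170, so no, the predator goes extinct.

The predator equation gives dC/dt > 0 only when N > 0.557/0.00328 = 170.
Without the predator, N → K = 69.6. Since 69.6 < 170, the predator cannot invade.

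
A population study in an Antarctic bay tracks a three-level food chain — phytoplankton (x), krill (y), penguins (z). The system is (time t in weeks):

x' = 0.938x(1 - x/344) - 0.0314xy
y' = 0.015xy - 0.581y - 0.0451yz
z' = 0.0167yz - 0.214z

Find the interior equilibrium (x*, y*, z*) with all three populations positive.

x* ≈ 196, y* ≈ 12.8, z* ≈ 52.5

From dz/dt = 0: 0.0167y* = 0.214, so y* = 12.8.
From dx/dt = 0: 0.938(1 - x*/344) = 0.0314·12.8, giving x* = 344·(1 - 0.429) = 196.
From dy/dt = 0: 0.015·196 - 0.581 = 0.0451z*, so z* = 2.37/0.0451 = 52.5.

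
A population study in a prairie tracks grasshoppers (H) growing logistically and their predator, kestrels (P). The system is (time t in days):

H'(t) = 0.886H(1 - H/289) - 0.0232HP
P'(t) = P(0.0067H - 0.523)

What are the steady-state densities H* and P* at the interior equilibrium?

From dP/dt = 0 with P > 0: 0.0067H* = 0.523, so H* = 78.1.
Substitute into dH/dt = 0: 0.886(1 - 78.1/289) = 0.0232P*.
The bracket is 0.73, giving P* = 0.647/0.0232 = 27.9.

H* ≈ 78.1, P* ≈ 27.9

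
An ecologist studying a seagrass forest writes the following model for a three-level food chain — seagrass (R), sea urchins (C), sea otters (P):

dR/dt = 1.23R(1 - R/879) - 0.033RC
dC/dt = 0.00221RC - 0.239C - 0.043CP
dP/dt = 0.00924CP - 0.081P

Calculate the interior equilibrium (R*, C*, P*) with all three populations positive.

R* ≈ 672, C* ≈ 8.77, P* ≈ 29

From dP/dt = 0: 0.00924C* = 0.081, so C* = 8.77.
From dR/dt = 0: 1.23(1 - R*/879) = 0.033·8.77, giving R* = 879·(1 - 0.235) = 672.
From dC/dt = 0: 0.00221·672 - 0.239 = 0.043P*, so P* = 1.25/0.043 = 29.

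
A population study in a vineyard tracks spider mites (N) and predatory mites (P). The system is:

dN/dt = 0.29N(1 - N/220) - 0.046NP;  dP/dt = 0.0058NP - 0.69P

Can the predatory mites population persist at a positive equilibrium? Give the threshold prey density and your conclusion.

The predator equation gives dP/dt > 0 only when N > 0.69/0.0058 = 119.
Without the predator, N → K = 220. Since 220 > 119, the predator can invade and persist.

Threshold N = 119; K > 119, so yes, the predator persists.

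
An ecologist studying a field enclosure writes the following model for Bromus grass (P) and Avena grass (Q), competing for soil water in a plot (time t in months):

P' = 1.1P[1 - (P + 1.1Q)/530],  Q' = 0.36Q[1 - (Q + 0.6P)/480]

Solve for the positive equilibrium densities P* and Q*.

P* ≈ 5.88, Q* ≈ 476

Setting both brackets to zero gives the nullclines P + 1.1Q = 530 and 0.6P + Q = 480.
Substituting Q = 480 - 0.6P into the first: P(1 - 1.1·0.6) = 530 - 1.1·480.
So P* = 2/0.34 = 5.88, and then Q* = 480 - 0.6·5.88 = 476.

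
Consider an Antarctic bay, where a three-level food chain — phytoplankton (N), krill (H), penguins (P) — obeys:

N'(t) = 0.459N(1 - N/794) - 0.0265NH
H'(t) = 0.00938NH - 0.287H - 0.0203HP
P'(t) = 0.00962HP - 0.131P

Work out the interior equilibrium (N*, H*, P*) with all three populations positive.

From dP/dt = 0: 0.00962H* = 0.131, so H* = 13.6.
From dN/dt = 0: 0.459(1 - N*/794) = 0.0265·13.6, giving N* = 794·(1 - 0.786) = 170.
From dH/dt = 0: 0.00938·170 - 0.287 = 0.0203P*, so P* = 1.31/0.0203 = 64.3.

N* ≈ 170, H* ≈ 13.6, P* ≈ 64.3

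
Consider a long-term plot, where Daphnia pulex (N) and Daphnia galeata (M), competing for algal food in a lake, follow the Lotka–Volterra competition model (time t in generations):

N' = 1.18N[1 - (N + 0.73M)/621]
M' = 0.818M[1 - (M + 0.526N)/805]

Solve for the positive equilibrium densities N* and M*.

N* ≈ 54.1, M* ≈ 777

Setting both brackets to zero gives the nullclines N + 0.73M = 621 and 0.526N + M = 805.
Substituting M = 805 - 0.526N into the first: N(1 - 0.73·0.526) = 621 - 0.73·805.
So N* = 33.4/0.616 = 54.1, and then M* = 805 - 0.526·54.1 = 777.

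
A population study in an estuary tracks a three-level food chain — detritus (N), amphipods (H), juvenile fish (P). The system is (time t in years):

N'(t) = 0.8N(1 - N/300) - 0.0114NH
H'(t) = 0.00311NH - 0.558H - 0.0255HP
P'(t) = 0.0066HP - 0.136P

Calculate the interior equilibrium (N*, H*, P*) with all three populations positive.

From dP/dt = 0: 0.0066H* = 0.136, so H* = 20.6.
From dN/dt = 0: 0.8(1 - N*/300) = 0.0114·20.6, giving N* = 300·(1 - 0.294) = 212.
From dH/dt = 0: 0.00311·212 - 0.558 = 0.0255P*, so P* = 0.101/0.0255 = 3.96.

N* ≈ 212, H* ≈ 20.6, P* ≈ 3.96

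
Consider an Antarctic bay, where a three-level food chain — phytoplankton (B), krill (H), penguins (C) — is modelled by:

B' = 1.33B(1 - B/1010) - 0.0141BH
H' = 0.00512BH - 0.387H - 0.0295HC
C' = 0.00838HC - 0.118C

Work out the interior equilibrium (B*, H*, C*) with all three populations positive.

B* ≈ 859, H* ≈ 14.1, C* ≈ 136

From dC/dt = 0: 0.00838H* = 0.118, so H* = 14.1.
From dB/dt = 0: 1.33(1 - B*/1010) = 0.0141·14.1, giving B* = 1010·(1 - 0.149) = 859.
From dH/dt = 0: 0.00512·859 - 0.387 = 0.0295C*, so C* = 4.01/0.0295 = 136.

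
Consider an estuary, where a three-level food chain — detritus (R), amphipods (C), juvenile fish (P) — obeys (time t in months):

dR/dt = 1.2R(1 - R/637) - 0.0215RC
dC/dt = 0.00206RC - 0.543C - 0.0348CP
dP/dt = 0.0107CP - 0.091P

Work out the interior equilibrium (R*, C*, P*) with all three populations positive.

R* ≈ 540, C* ≈ 8.5, P* ≈ 16.4

From dP/dt = 0: 0.0107C* = 0.091, so C* = 8.5.
From dR/dt = 0: 1.2(1 - R*/637) = 0.0215·8.5, giving R* = 637·(1 - 0.152) = 540.
From dC/dt = 0: 0.00206·540 - 0.543 = 0.0348P*, so P* = 0.569/0.0348 = 16.4.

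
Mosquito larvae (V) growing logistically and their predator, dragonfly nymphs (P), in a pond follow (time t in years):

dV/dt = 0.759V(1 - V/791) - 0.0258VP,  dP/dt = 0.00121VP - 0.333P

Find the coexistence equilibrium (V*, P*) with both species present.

From dP/dt = 0 with P > 0: 0.00121V* = 0.333, so V* = 275.
Substitute into dV/dt = 0: 0.759(1 - 275/791) = 0.0258P*.
The bracket is 0.652, giving P* = 0.495/0.0258 = 19.2.

V* ≈ 275, P* ≈ 19.2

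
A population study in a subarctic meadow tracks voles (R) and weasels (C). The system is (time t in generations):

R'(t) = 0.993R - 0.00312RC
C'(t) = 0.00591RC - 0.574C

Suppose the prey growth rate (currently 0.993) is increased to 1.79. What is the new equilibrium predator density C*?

C* ≈ 574

At the interior fixed point, setting dR/dt = 0 with R > 0 fixes C* = (prey growth rate)/(RC coefficient) — independent of the other coefficients.
With the change, C* = 1.79/0.00312 = 574; it rises from 318.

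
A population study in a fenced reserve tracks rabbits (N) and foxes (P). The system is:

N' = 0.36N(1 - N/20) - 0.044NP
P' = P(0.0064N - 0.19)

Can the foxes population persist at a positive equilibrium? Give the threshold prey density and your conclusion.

Threshold N = 29.7; K < 29.7, so no, the predator goes extinct.

The predator equation gives dP/dt > 0 only when N > 0.19/0.0064 = 29.7.
Without the predator, N → K = 20. Since 20 < 29.7, the predator cannot invade.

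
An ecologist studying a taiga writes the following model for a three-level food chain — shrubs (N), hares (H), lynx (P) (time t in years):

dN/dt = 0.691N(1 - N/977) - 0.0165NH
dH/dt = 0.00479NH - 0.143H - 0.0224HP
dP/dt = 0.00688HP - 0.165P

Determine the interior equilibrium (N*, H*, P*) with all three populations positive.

From dP/dt = 0: 0.00688H* = 0.165, so H* = 24.
From dN/dt = 0: 0.691(1 - N*/977) = 0.0165·24, giving N* = 977·(1 - 0.573) = 418.
From dH/dt = 0: 0.00479·418 - 0.143 = 0.0224P*, so P* = 1.86/0.0224 = 82.9.

N* ≈ 418, H* ≈ 24, P* ≈ 82.9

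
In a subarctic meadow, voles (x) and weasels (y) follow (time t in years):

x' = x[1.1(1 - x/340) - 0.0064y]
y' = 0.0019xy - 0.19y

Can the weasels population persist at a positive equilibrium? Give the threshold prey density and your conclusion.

Threshold x = 100; K > 100, so yes, the predator persists.

The predator equation gives dy/dt > 0 only when x > 0.19/0.0019 = 100.
Without the predator, x → K = 340. Since 340 > 100, the predator can invade and persist.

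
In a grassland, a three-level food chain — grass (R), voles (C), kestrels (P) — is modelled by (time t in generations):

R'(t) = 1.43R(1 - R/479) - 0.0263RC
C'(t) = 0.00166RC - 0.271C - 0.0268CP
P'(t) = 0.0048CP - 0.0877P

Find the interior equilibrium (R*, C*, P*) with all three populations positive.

R* ≈ 318, C* ≈ 18.3, P* ≈ 9.59

From dP/dt = 0: 0.0048C* = 0.0877, so C* = 18.3.
From dR/dt = 0: 1.43(1 - R*/479) = 0.0263·18.3, giving R* = 479·(1 - 0.336) = 318.
From dC/dt = 0: 0.00166·318 - 0.271 = 0.0268P*, so P* = 0.257/0.0268 = 9.59.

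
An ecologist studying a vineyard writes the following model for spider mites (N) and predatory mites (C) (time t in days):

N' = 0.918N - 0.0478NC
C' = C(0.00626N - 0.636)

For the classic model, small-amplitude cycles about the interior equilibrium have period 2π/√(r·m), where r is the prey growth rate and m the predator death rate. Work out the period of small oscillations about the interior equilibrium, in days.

Here r = 0.918 and m = 0.636, so r·m = 0.584.
ω = √0.584 = 0.764 per day, hence T = 2π/ω ≈ 8.22 days.

T ≈ 8.22 days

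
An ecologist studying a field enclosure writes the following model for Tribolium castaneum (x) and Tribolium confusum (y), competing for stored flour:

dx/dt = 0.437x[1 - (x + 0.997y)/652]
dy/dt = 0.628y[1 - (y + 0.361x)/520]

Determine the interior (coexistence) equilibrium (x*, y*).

Setting both brackets to zero gives the nullclines x + 0.997y = 652 and 0.361x + y = 520.
Substituting y = 520 - 0.361x into the first: x(1 - 0.997·0.361) = 652 - 0.997·520.
So x* = 134/0.64 = 209, and then y* = 520 - 0.361·209 = 445.

x* ≈ 209, y* ≈ 445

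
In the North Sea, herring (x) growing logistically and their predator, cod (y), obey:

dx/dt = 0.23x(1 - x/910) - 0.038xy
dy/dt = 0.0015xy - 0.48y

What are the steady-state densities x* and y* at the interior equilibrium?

x* ≈ 320, y* ≈ 3.92

From dy/dt = 0 with y > 0: 0.0015x* = 0.48, so x* = 320.
Substitute into dx/dt = 0: 0.23(1 - 320/910) = 0.038y*.
The bracket is 0.648, giving y* = 0.149/0.038 = 3.92.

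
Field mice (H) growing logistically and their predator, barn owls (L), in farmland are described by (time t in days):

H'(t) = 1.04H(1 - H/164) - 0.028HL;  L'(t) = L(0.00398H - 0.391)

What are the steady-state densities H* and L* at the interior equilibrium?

From dL/dt = 0 with L > 0: 0.00398H* = 0.391, so H* = 98.2.
Substitute into dH/dt = 0: 1.04(1 - 98.2/164) = 0.028L*.
The bracket is 0.401, giving L* = 0.417/0.028 = 14.9.

H* ≈ 98.2, L* ≈ 14.9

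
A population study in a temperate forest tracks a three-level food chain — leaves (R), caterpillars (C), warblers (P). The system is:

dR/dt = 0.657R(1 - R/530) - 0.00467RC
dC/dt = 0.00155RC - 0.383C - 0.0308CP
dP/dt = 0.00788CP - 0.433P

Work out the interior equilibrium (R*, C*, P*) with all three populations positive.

From dP/dt = 0: 0.00788C* = 0.433, so C* = 54.9.
From dR/dt = 0: 0.657(1 - R*/530) = 0.00467·54.9, giving R* = 530·(1 - 0.391) = 323.
From dC/dt = 0: 0.00155·323 - 0.383 = 0.0308P*, so P* = 0.118/0.0308 = 3.82.

R* ≈ 323, C* ≈ 54.9, P* ≈ 3.82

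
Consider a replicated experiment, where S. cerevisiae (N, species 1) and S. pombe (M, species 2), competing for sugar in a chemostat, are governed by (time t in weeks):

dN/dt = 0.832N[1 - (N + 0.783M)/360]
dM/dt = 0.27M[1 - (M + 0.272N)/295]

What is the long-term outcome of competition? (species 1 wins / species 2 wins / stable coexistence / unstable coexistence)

Compare the nullcline intercepts: K1/α12 = 360/0.783 = 460 > K2 = 295; K2/α21 = 295/0.272 = 1080 > K1 = 360.
Since both inequalities hold, each species can invade when rare, so the interior equilibrium is stable.

stable coexistence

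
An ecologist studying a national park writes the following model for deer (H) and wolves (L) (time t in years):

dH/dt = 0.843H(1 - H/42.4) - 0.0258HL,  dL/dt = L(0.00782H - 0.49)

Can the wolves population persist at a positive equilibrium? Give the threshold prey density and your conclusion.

Threshold H = 62.7; K < 62.7, so no, the predator goes extinct.

The predator equation gives dL/dt > 0 only when H > 0.49/0.00782 = 62.7.
Without the predator, H → K = 42.4. Since 42.4 < 62.7, the predator cannot invade.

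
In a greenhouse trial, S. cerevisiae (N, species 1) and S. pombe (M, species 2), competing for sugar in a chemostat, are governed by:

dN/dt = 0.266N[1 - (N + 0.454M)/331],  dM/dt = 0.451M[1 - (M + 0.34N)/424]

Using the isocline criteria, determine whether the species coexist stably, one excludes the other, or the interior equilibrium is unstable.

Compare the nullcline intercepts: K1/α12 = 331/0.454 = 729 > K2 = 424; K2/α21 = 424/0.34 = 1250 > K1 = 331.
Since both inequalities hold, each species can invade when rare, so the interior equilibrium is stable.

stable coexistence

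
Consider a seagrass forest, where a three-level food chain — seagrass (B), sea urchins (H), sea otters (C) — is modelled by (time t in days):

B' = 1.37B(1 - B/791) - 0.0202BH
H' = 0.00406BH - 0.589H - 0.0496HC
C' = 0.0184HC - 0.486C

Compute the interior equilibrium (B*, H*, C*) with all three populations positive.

B* ≈ 483, H* ≈ 26.4, C* ≈ 27.7

From dC/dt = 0: 0.0184H* = 0.486, so H* = 26.4.
From dB/dt = 0: 1.37(1 - B*/791) = 0.0202·26.4, giving B* = 791·(1 - 0.389) = 483.
From dH/dt = 0: 0.00406·483 - 0.589 = 0.0496C*, so C* = 1.37/0.0496 = 27.7.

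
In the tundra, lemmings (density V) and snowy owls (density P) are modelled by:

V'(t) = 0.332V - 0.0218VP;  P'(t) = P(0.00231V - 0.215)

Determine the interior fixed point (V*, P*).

V* ≈ 93.1, P* ≈ 15.2

Set dP/dt = 0 with P > 0: 0.00231V - 0.215 = 0, so V* = 0.215/0.00231 = 93.1.
Set dV/dt = 0 with V > 0: 0.332 - 0.0218P = 0, so P* = 0.332/0.0218 = 15.2.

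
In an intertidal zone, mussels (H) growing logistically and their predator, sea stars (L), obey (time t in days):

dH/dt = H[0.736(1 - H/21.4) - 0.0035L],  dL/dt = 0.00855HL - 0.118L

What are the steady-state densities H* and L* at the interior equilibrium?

From dL/dt = 0 with L > 0: 0.00855H* = 0.118, so H* = 13.8.
Substitute into dH/dt = 0: 0.736(1 - 13.8/21.4) = 0.0035L*.
The bracket is 0.355, giving L* = 0.261/0.0035 = 74.7.

H* ≈ 13.8, L* ≈ 74.7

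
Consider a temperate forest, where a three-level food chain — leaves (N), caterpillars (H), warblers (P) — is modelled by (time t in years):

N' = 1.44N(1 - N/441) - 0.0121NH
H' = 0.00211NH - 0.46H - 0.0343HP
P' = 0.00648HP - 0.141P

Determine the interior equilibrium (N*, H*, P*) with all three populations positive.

N* ≈ 360, H* ≈ 21.8, P* ≈ 8.76

From dP/dt = 0: 0.00648H* = 0.141, so H* = 21.8.
From dN/dt = 0: 1.44(1 - N*/441) = 0.0121·21.8, giving N* = 441·(1 - 0.183) = 360.
From dH/dt = 0: 0.00211·360 - 0.46 = 0.0343P*, so P* = 0.3/0.0343 = 8.76.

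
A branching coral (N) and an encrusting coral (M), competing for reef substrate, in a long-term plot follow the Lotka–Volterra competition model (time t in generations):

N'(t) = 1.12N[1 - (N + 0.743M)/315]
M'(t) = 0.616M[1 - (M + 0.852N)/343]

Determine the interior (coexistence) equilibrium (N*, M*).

Setting both brackets to zero gives the nullclines N + 0.743M = 315 and 0.852N + M = 343.
Substituting M = 343 - 0.852N into the first: N(1 - 0.743·0.852) = 315 - 0.743·343.
So N* = 60.2/0.367 = 164, and then M* = 343 - 0.852·164 = 203.

N* ≈ 164, M* ≈ 203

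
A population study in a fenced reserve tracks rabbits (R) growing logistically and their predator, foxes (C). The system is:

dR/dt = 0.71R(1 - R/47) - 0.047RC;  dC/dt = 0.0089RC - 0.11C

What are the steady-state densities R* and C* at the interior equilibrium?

From dC/dt = 0 with C > 0: 0.0089R* = 0.11, so R* = 12.4.
Substitute into dR/dt = 0: 0.71(1 - 12.4/47) = 0.047C*.
The bracket is 0.737, giving C* = 0.523/0.047 = 11.1.

R* ≈ 12.4, C* ≈ 11.1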